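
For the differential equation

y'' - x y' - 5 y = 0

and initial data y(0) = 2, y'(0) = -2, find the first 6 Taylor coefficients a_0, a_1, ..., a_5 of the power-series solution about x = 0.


Ansatz: y(x) = sum_{n>=0} a_n x^n, so y'(x) = sum_{n>=1} n a_n x^(n-1) and y''(x) = sum_{n>=2} n(n-1) a_n x^(n-2).
Substitute into P(x) y'' + Q(x) y' + R(x) y = 0 with P(x) = 1, Q(x) = -x, R(x) = -5, and match powers of x.
Initial conditions: a_0 = 2, a_1 = -2.
Setting the coefficient of each power of x to zero and solving order by order (substituting the coefficients already found):
  x^0: 2 a_2 - 5 a_0 = 0  ->  2 a_2 = 5 a_0 = 10  ->  a_2 = 5
  x^1: 6 a_3 - 6 a_1 = 0  ->  6 a_3 = 6 a_1 = -12  ->  a_3 = -2
  x^2: 12 a_4 - 7 a_2 = 0  ->  12 a_4 = 7 a_2 = 35  ->  a_4 = 35/12
  x^3: 20 a_5 - 8 a_3 = 0  ->  20 a_5 = 8 a_3 = -16  ->  a_5 = -4/5
Truncated series: y(x) = 2 - 2 x + 5 x^2 - 2 x^3 + (35/12) x^4 - (4/5) x^5 + O(x^6).

a_0 = 2; a_1 = -2; a_2 = 5; a_3 = -2; a_4 = 35/12; a_5 = -4/5


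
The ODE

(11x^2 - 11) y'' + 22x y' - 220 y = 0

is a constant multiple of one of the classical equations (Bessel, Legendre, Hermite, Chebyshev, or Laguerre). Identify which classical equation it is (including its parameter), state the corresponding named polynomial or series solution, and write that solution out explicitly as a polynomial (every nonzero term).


All three coefficients share the factor -11; dividing through by -11 gives  (1 - x^2) y'' - 2x y' + 20 y = 0.
This matches the Legendre equation (1 - x^2) y'' - 2x y' + n(n+1) y = 0 (note the -2x y' term) with n(n+1) = 20, so n = 4; the polynomial solution is P_4(x).
With y = sum_k a_k x^k, matching x^k gives (k+2)(k+1) a_{k+2} = [k(k+1) - n(n+1)] a_k = (k - 4)(k + 5) a_k. The right side vanishes at k = 4, so the series with the parity of 4 terminates at degree 4.
Standard normalization (P_n(1) = 1): leading coefficient (2n)!/(2^n (n!)^2) = 40320/(16*576) = 35/8, so a_4 = 35/8. Work downward with a_k = (k+1)(k+2) a_{k+2} / ((k - 4)(k + 5)):
  a_2 = (3)(4)(35/8) / ((2 - 4)(2 + 5)) = (105/2)/(-14) = -15/4
  a_0 = (1)(2)(-15/4) / ((0 - 4)(0 + 5)) = (-15/2)/(-20) = 3/8
Hence P_4(x) = 35 x^4/8 - 15 x^2/4 + 3/8.

P_4(x); series = 35 x^4/8 - 15 x^2/4 + 3/8


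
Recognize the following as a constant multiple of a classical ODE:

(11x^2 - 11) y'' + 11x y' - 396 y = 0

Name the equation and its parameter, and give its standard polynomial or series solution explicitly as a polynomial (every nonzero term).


All three coefficients share the factor -11; dividing through by -11 gives  (1 - x^2) y'' - x y' + 36 y = 0.
This matches the Chebyshev equation (1 - x^2) y'' - x y' + n^2 y = 0 (note the -x y' term, not -2x y') with n^2 = 36, so n = 6; the polynomial solution is T_6(x).
With y = sum_k a_k x^k, matching x^k gives (k+2)(k+1) a_{k+2} = (k^2 - n^2) a_k = (k - 6)(k + 6) a_k. The right side vanishes at k = 6, so the series with the parity of 6 terminates at degree 6.
Standard normalization: leading coefficient of T_n is 2^(n-1), so a_6 = 2^5 = 32. Work downward with a_k = (k+1)(k+2) a_{k+2} / ((k - 6)(k + 6)):
  a_4 = (5)(6)(32) / ((4 - 6)(4 + 6)) = 960/(-20) = -48
  a_2 = (3)(4)(-48) / ((2 - 6)(2 + 6)) = -576/(-32) = 18
  a_0 = (1)(2)(18) / ((0 - 6)(0 + 6)) = 36/(-36) = -1
Hence T_6(x) = 32 x^6 - 48 x^4 + 18 x^2 - 1.

T_6(x); series = 32 x^6 - 48 x^4 + 18 x^2 - 1


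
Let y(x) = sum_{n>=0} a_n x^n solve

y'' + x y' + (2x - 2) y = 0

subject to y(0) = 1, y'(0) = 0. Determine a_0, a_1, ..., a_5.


Ansatz: y(x) = sum_{n>=0} a_n x^n, so y'(x) = sum_{n>=1} n a_n x^(n-1) and y''(x) = sum_{n>=2} n(n-1) a_n x^(n-2).
Substitute into P(x) y'' + Q(x) y' + R(x) y = 0 with P(x) = 1, Q(x) = x, R(x) = 2x - 2, and match powers of x.
Initial conditions: a_0 = 1, a_1 = 0.
Setting the coefficient of each power of x to zero and solving order by order (substituting the coefficients already found):
  x^0: 2 a_2 - 2 a_0 = 0  ->  2 a_2 = 2 a_0 = 2  ->  a_2 = 1
  x^1: 6 a_3 - a_1 + 2 a_0 = 0  ->  6 a_3 = a_1 - 2 a_0 = -2  ->  a_3 = -1/3
  x^2: 12 a_4 + 2 a_1 = 0  ->  12 a_4 = -2 a_1 = 0  ->  a_4 = 0
  x^3: 20 a_5 + a_3 + 2 a_2 = 0  ->  20 a_5 = -a_3 - 2 a_2 = -5/3  ->  a_5 = -1/12
Truncated series: y(x) = 1 + x^2 - (1/3) x^3 - (1/12) x^5 + O(x^6).

a_0 = 1; a_1 = 0; a_2 = 1; a_3 = -1/3; a_4 = 0; a_5 = -1/12


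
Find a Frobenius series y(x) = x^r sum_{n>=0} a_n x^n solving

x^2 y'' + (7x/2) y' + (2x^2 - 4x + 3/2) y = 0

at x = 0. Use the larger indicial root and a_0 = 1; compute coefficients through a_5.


Write in Frobenius form y'' + (p(x)/x) y' + (q(x)/x^2) y = 0:
  p(x) = 7/2,  q(x) = 2x^2 - 4x + 3/2.
Indicial equation: r(r-1) + (7/2) r + (3/2) = 0 -> roots r_1 = -1, r_2 = -3/2.
Take r = r_1 = -1. Let y(x) = x^r sum_{n>=0} a_n x^n with a_0 = 1.
Substitute y = x^r sum a_n x^n and match x^{r+n}. The recurrence is
  D(n) a_n - 4 a_{n-1} + 2 a_{n-2} = 0,  where D(n) = (r+n)(r+n-1) + (7/2)(r+n) + (3/2).
  a_n = [4 a_{n-1} - 2 a_{n-2}] / D(n).
Since the indicial polynomial factors as (r - r_1)(r - r_2), D(n) = (r_1 + n - r_1)(r_1 + n - r_2) = n(n + 1/2).
Evaluating step by step (a_0 = 1):
  n = 1: D(1) = 1(1 + 1/2) = 3/2; numerator = 4(1) = 4; a_1 = (4)/(3/2) = 8/3
  n = 2: D(2) = 2(2 + 1/2) = 5; numerator = 4(8/3) - 2(1) = 26/3; a_2 = (26/3)/(5) = 26/15
  n = 3: D(3) = 3(3 + 1/2) = 21/2; numerator = 4(26/15) - 2(8/3) = 8/5; a_3 = (8/5)/(21/2) = 16/105
  n = 4: D(4) = 4(4 + 1/2) = 18; numerator = 4(16/105) - 2(26/15) = -20/7; a_4 = (-20/7)/(18) = -10/63
  n = 5: D(5) = 5(5 + 1/2) = 55/2; numerator = 4(-10/63) - 2(16/105) = -296/315; a_5 = (-296/315)/(55/2) = -592/17325

r = -1; a_0 = 1; a_1 = 8/3; a_2 = 26/15; a_3 = 16/105; a_4 = -10/63; a_5 = -592/17325


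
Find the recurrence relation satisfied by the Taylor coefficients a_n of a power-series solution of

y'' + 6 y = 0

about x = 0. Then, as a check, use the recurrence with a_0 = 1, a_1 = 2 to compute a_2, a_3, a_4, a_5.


Substitute y = sum_n a_n x^n into y'' + (const) y = 0.
y''(x) = sum_{n>=0} (n+2)(n+1) a_{n+2} x^n.
The ODE becomes sum_n [(n+2)(n+1) a_{n+2} + 6 a_n] x^n = 0.
Setting each coefficient to zero gives the recurrence:
  (n+2)(n+1) a_{n+2} + 6 a_n = 0,
  a_{n+2} = -6 / ((n+1)(n+2)) a_n.

Check with a_0 = 1, a_1 = 2 (apply the recurrence for n = 0, 1, 2, 3): a_0 = 1, a_1 = 2, a_2 = -3, a_3 = -2, a_4 = 3/2, a_5 = 3/5.

a_{n+2} = -6/((n+1)(n+2)) * a_n; check: a_0 = 1, a_1 = 2, a_2 = -3, a_3 = -2, a_4 = 3/2, a_5 = 3/5


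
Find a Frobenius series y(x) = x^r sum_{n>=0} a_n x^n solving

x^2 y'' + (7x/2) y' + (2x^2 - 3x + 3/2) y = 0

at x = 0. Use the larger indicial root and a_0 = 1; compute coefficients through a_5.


Write in Frobenius form y'' + (p(x)/x) y' + (q(x)/x^2) y = 0:
  p(x) = 7/2,  q(x) = 2x^2 - 3x + 3/2.
Indicial equation: r(r-1) + (7/2) r + (3/2) = 0 -> roots r_1 = -1, r_2 = -3/2.
Take r = r_1 = -1. Let y(x) = x^r sum_{n>=0} a_n x^n with a_0 = 1.
Substitute y = x^r sum a_n x^n and match x^{r+n}. The recurrence is
  D(n) a_n - 3 a_{n-1} + 2 a_{n-2} = 0,  where D(n) = (r+n)(r+n-1) + (7/2)(r+n) + (3/2).
  a_n = [3 a_{n-1} - 2 a_{n-2}] / D(n).
Since the indicial polynomial factors as (r - r_1)(r - r_2), D(n) = (r_1 + n - r_1)(r_1 + n - r_2) = n(n + 1/2).
Evaluating step by step (a_0 = 1):
  n = 1: D(1) = 1(1 + 1/2) = 3/2; numerator = 3(1) = 3; a_1 = (3)/(3/2) = 2
  n = 2: D(2) = 2(2 + 1/2) = 5; numerator = 3(2) - 2(1) = 4; a_2 = (4)/(5) = 4/5
  n = 3: D(3) = 3(3 + 1/2) = 21/2; numerator = 3(4/5) - 2(2) = -8/5; a_3 = (-8/5)/(21/2) = -16/105
  n = 4: D(4) = 4(4 + 1/2) = 18; numerator = 3(-16/105) - 2(4/5) = -72/35; a_4 = (-72/35)/(18) = -4/35
  n = 5: D(5) = 5(5 + 1/2) = 55/2; numerator = 3(-4/35) - 2(-16/105) = -4/105; a_5 = (-4/105)/(55/2) = -8/5775

r = -1; a_0 = 1; a_1 = 2; a_2 = 4/5; a_3 = -16/105; a_4 = -4/35; a_5 = -8/5775


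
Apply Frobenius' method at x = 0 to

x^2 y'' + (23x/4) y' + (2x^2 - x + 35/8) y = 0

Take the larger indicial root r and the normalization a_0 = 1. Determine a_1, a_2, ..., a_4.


Write in Frobenius form y'' + (p(x)/x) y' + (q(x)/x^2) y = 0:
  p(x) = 23/4,  q(x) = 2x^2 - x + 35/8.
Indicial equation: r(r-1) + (23/4) r + (35/8) = 0 -> roots r_1 = -5/4, r_2 = -7/2.
Take r = r_1 = -5/4. Let y(x) = x^r sum_{n>=0} a_n x^n with a_0 = 1.
Substitute y = x^r sum a_n x^n and match x^{r+n}. The recurrence is
  D(n) a_n - 1 a_{n-1} + 2 a_{n-2} = 0,  where D(n) = (r+n)(r+n-1) + (23/4)(r+n) + (35/8).
  a_n = [1 a_{n-1} - 2 a_{n-2}] / D(n).
Since the indicial polynomial factors as (r - r_1)(r - r_2), D(n) = (r_1 + n - r_1)(r_1 + n - r_2) = n(n + 9/4).
Evaluating step by step (a_0 = 1):
  n = 1: D(1) = 1(1 + 9/4) = 13/4; numerator = 1(1) = 1; a_1 = (1)/(13/4) = 4/13
  n = 2: D(2) = 2(2 + 9/4) = 17/2; numerator = 1(4/13) - 2(1) = -22/13; a_2 = (-22/13)/(17/2) = -44/221
  n = 3: D(3) = 3(3 + 9/4) = 63/4; numerator = 1(-44/221) - 2(4/13) = -180/221; a_3 = (-180/221)/(63/4) = -80/1547
  n = 4: D(4) = 4(4 + 9/4) = 25; numerator = 1(-80/1547) - 2(-44/221) = 536/1547; a_4 = (536/1547)/(25) = 536/38675

r = -5/4; a_0 = 1; a_1 = 4/13; a_2 = -44/221; a_3 = -80/1547; a_4 = 536/38675


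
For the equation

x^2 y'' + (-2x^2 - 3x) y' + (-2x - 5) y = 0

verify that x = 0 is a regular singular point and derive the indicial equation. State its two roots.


Divide by x^2 to reach normal form y'' + P_1(x) y' + P_2(x) y = 0 with P_1(x) = -2 - 3/x and P_2(x) = -2/x - 5/x^2.
x = 0 is a singular point because the y'-coefficient -2 - 3/x has a pole at x = 0 and the y-coefficient -2/x - 5/x^2 has a pole at x = 0.
It is a regular singular point because x P_1(x) = p(x) = -2x - 3 and x^2 P_2(x) = q(x) = -2x - 5 are polynomials, hence analytic at x = 0.
p(0) = -3,  q(0) = -5.
Indicial equation: r(r-1) + p(0) r + q(0) = 0, i.e. r^2 + (p(0) - 1) r + q(0) = 0, i.e. r^2 - 4 r - 5 = 0.
Discriminant: (-4)^2 - 4(-5) = 36, so r = (4 ± 6)/2.
Solving: r_1 = 5, r_2 = -1.

indicial: r^2 - 4 r - 5 = 0; roots r_1 = 5, r_2 = -1


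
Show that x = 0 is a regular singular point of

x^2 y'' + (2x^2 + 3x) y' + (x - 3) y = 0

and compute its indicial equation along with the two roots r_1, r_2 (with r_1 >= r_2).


Divide by x^2 to reach normal form y'' + P_1(x) y' + P_2(x) y = 0 with P_1(x) = 2 + 3/x and P_2(x) = 1/x - 3/x^2.
x = 0 is a singular point because the y'-coefficient 2 + 3/x has a pole at x = 0 and the y-coefficient 1/x - 3/x^2 has a pole at x = 0.
It is a regular singular point because x P_1(x) = p(x) = 2x + 3 and x^2 P_2(x) = q(x) = x - 3 are polynomials, hence analytic at x = 0.
p(0) = 3,  q(0) = -3.
Indicial equation: r(r-1) + p(0) r + q(0) = 0, i.e. r^2 + (p(0) - 1) r + q(0) = 0, i.e. r^2 + 2 r - 3 = 0.
Discriminant: (2)^2 - 4(-3) = 16, so r = (-2 ± 4)/2.
Solving: r_1 = 1, r_2 = -3.

indicial: r^2 + 2 r - 3 = 0; roots r_1 = 1, r_2 = -3


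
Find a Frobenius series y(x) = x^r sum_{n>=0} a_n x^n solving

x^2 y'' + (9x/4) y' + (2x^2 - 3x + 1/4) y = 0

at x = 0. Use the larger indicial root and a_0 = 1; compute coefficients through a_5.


Write in Frobenius form y'' + (p(x)/x) y' + (q(x)/x^2) y = 0:
  p(x) = 9/4,  q(x) = 2x^2 - 3x + 1/4.
Indicial equation: r(r-1) + (9/4) r + (1/4) = 0 -> roots r_1 = -1/4, r_2 = -1.
Take r = r_1 = -1/4. Let y(x) = x^r sum_{n>=0} a_n x^n with a_0 = 1.
Substitute y = x^r sum a_n x^n and match x^{r+n}. The recurrence is
  D(n) a_n - 3 a_{n-1} + 2 a_{n-2} = 0,  where D(n) = (r+n)(r+n-1) + (9/4)(r+n) + (1/4).
  a_n = [3 a_{n-1} - 2 a_{n-2}] / D(n).
Since the indicial polynomial factors as (r - r_1)(r - r_2), D(n) = (r_1 + n - r_1)(r_1 + n - r_2) = n(n + 3/4).
Evaluating step by step (a_0 = 1):
  n = 1: D(1) = 1(1 + 3/4) = 7/4; numerator = 3(1) = 3; a_1 = (3)/(7/4) = 12/7
  n = 2: D(2) = 2(2 + 3/4) = 11/2; numerator = 3(12/7) - 2(1) = 22/7; a_2 = (22/7)/(11/2) = 4/7
  n = 3: D(3) = 3(3 + 3/4) = 45/4; numerator = 3(4/7) - 2(12/7) = -12/7; a_3 = (-12/7)/(45/4) = -16/105
  n = 4: D(4) = 4(4 + 3/4) = 19; numerator = 3(-16/105) - 2(4/7) = -8/5; a_4 = (-8/5)/(19) = -8/95
  n = 5: D(5) = 5(5 + 3/4) = 115/4; numerator = 3(-8/95) - 2(-16/105) = 104/1995; a_5 = (104/1995)/(115/4) = 416/229425

r = -1/4; a_0 = 1; a_1 = 12/7; a_2 = 4/7; a_3 = -16/105; a_4 = -8/95; a_5 = 416/229425


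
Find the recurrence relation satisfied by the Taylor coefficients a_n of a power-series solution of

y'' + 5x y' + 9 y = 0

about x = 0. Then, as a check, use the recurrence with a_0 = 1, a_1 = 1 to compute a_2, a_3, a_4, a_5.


Substitute y = sum_n a_n x^n.
y''(x) has coefficient (n+2)(n+1) a_{n+2} at x^n;
5 x y'(x) has coefficient 5 n a_n at x^n (shift);
9 y(x) has coefficient 9 a_n at x^n.
Matching x^n: (n+2)(n+1) a_{n+2} + (5n + 9) a_n = 0.
Thus a_{n+2} = (-5n - 9) / ((n+1)(n+2)) * a_n.

Check with a_0 = 1, a_1 = 1 (apply the recurrence for n = 0, 1, 2, 3): a_0 = 1, a_1 = 1, a_2 = -9/2, a_3 = -7/3, a_4 = 57/8, a_5 = 14/5.

a_(n+2) = (-5n - 9) / ((n+1)(n+2)) * a_n; check: a_0 = 1, a_1 = 1, a_2 = -9/2, a_3 = -7/3, a_4 = 57/8, a_5 = 14/5


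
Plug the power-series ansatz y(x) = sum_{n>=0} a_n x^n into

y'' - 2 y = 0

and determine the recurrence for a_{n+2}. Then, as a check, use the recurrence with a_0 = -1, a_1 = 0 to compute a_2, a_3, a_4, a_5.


Substitute y = sum_n a_n x^n into y'' + (const) y = 0.
y''(x) = sum_{n>=0} (n+2)(n+1) a_{n+2} x^n.
The ODE becomes sum_n [(n+2)(n+1) a_{n+2} - 2 a_n] x^n = 0.
Setting each coefficient to zero gives the recurrence:
  (n+2)(n+1) a_{n+2} - 2 a_n = 0,
  a_{n+2} = 2 / ((n+1)(n+2)) a_n.

Check with a_0 = -1, a_1 = 0 (apply the recurrence for n = 0, 1, 2, 3): a_0 = -1, a_1 = 0, a_2 = -1, a_3 = 0, a_4 = -1/6, a_5 = 0.

a_{n+2} = 2/((n+1)(n+2)) * a_n; check: a_0 = -1, a_1 = 0, a_2 = -1, a_3 = 0, a_4 = -1/6, a_5 = 0


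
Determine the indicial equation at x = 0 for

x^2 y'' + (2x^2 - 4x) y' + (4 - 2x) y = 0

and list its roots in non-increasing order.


Divide by x^2 to reach normal form y'' + P_1(x) y' + P_2(x) y = 0 with P_1(x) = 2 - 4/x and P_2(x) = -2/x + 4/x^2.
x = 0 is a singular point because the y'-coefficient 2 - 4/x has a pole at x = 0 and the y-coefficient -2/x + 4/x^2 has a pole at x = 0.
It is a regular singular point because x P_1(x) = p(x) = 2x - 4 and x^2 P_2(x) = q(x) = 4 - 2x are polynomials, hence analytic at x = 0.
p(0) = -4,  q(0) = 4.
Indicial equation: r(r-1) + p(0) r + q(0) = 0, i.e. r^2 + (p(0) - 1) r + q(0) = 0, i.e. r^2 - 5 r + 4 = 0.
Discriminant: (-5)^2 - 4(4) = 9, so r = (5 ± 3)/2.
Solving: r_1 = 4, r_2 = 1.

indicial: r^2 - 5 r + 4 = 0; roots r_1 = 4, r_2 = 1


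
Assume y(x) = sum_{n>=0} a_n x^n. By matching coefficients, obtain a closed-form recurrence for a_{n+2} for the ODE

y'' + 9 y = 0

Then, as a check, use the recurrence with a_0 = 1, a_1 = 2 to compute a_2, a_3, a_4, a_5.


Substitute y = sum_n a_n x^n into y'' + (const) y = 0.
y''(x) = sum_{n>=0} (n+2)(n+1) a_{n+2} x^n.
The ODE becomes sum_n [(n+2)(n+1) a_{n+2} + 9 a_n] x^n = 0.
Setting each coefficient to zero gives the recurrence:
  (n+2)(n+1) a_{n+2} + 9 a_n = 0,
  a_{n+2} = -9 / ((n+1)(n+2)) a_n.

Check with a_0 = 1, a_1 = 2 (apply the recurrence for n = 0, 1, 2, 3): a_0 = 1, a_1 = 2, a_2 = -9/2, a_3 = -3, a_4 = 27/8, a_5 = 27/20.

a_{n+2} = -9/((n+1)(n+2)) * a_n; check: a_0 = 1, a_1 = 2, a_2 = -9/2, a_3 = -3, a_4 = 27/8, a_5 = 27/20


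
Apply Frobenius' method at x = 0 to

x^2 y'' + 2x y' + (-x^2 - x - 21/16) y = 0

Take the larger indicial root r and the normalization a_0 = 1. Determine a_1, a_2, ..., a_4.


Write in Frobenius form y'' + (p(x)/x) y' + (q(x)/x^2) y = 0:
  p(x) = 2,  q(x) = -x^2 - x - 21/16.
Indicial equation: r(r-1) + (2) r + (-21/16) = 0 -> roots r_1 = 3/4, r_2 = -7/4.
Take r = r_1 = 3/4. Let y(x) = x^r sum_{n>=0} a_n x^n with a_0 = 1.
Substitute y = x^r sum a_n x^n and match x^{r+n}. The recurrence is
  D(n) a_n - 1 a_{n-1} - 1 a_{n-2} = 0,  where D(n) = (r+n)(r+n-1) + (2)(r+n) + (-21/16).
  a_n = [1 a_{n-1} + 1 a_{n-2}] / D(n).
Since the indicial polynomial factors as (r - r_1)(r - r_2), D(n) = (r_1 + n - r_1)(r_1 + n - r_2) = n(n + 5/2).
Evaluating step by step (a_0 = 1):
  n = 1: D(1) = 1(1 + 5/2) = 7/2; numerator = 1(1) = 1; a_1 = (1)/(7/2) = 2/7
  n = 2: D(2) = 2(2 + 5/2) = 9; numerator = 1(2/7) + 1(1) = 9/7; a_2 = (9/7)/(9) = 1/7
  n = 3: D(3) = 3(3 + 5/2) = 33/2; numerator = 1(1/7) + 1(2/7) = 3/7; a_3 = (3/7)/(33/2) = 2/77
  n = 4: D(4) = 4(4 + 5/2) = 26; numerator = 1(2/77) + 1(1/7) = 13/77; a_4 = (13/77)/(26) = 1/154

r = 3/4; a_0 = 1; a_1 = 2/7; a_2 = 1/7; a_3 = 2/77; a_4 = 1/154


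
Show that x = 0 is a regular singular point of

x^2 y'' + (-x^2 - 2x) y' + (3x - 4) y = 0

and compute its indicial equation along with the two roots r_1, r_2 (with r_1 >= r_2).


Divide by x^2 to reach normal form y'' + P_1(x) y' + P_2(x) y = 0 with P_1(x) = -1 - 2/x and P_2(x) = 3/x - 4/x^2.
x = 0 is a singular point because the y'-coefficient -1 - 2/x has a pole at x = 0 and the y-coefficient 3/x - 4/x^2 has a pole at x = 0.
It is a regular singular point because x P_1(x) = p(x) = -x - 2 and x^2 P_2(x) = q(x) = 3x - 4 are polynomials, hence analytic at x = 0.
p(0) = -2,  q(0) = -4.
Indicial equation: r(r-1) + p(0) r + q(0) = 0, i.e. r^2 + (p(0) - 1) r + q(0) = 0, i.e. r^2 - 3 r - 4 = 0.
Discriminant: (-3)^2 - 4(-4) = 25, so r = (3 ± 5)/2.
Solving: r_1 = 4, r_2 = -1.

indicial: r^2 - 3 r - 4 = 0; roots r_1 = 4, r_2 = -1


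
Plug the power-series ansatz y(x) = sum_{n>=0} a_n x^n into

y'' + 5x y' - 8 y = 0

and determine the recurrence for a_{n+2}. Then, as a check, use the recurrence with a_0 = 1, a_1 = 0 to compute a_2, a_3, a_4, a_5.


Substitute y = sum_n a_n x^n.
y''(x) has coefficient (n+2)(n+1) a_{n+2} at x^n;
5 x y'(x) has coefficient 5 n a_n at x^n (shift);
-8 y(x) has coefficient -8 a_n at x^n.
Matching x^n: (n+2)(n+1) a_{n+2} + (5n - 8) a_n = 0.
Thus a_{n+2} = (-5n + 8) / ((n+1)(n+2)) * a_n.

Check with a_0 = 1, a_1 = 0 (apply the recurrence for n = 0, 1, 2, 3): a_0 = 1, a_1 = 0, a_2 = 4, a_3 = 0, a_4 = -2/3, a_5 = 0.

a_(n+2) = (-5n + 8) / ((n+1)(n+2)) * a_n; check: a_0 = 1, a_1 = 0, a_2 = 4, a_3 = 0, a_4 = -2/3, a_5 = 0


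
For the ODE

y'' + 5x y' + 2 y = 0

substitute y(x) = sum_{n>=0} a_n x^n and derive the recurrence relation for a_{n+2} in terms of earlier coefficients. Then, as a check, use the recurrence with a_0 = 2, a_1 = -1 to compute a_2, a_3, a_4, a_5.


Substitute y = sum_n a_n x^n.
y''(x) has coefficient (n+2)(n+1) a_{n+2} at x^n;
5 x y'(x) has coefficient 5 n a_n at x^n (shift);
2 y(x) has coefficient 2 a_n at x^n.
Matching x^n: (n+2)(n+1) a_{n+2} + (5n + 2) a_n = 0.
Thus a_{n+2} = (-5n - 2) / ((n+1)(n+2)) * a_n.

Check with a_0 = 2, a_1 = -1 (apply the recurrence for n = 0, 1, 2, 3): a_0 = 2, a_1 = -1, a_2 = -2, a_3 = 7/6, a_4 = 2, a_5 = -119/120.

a_(n+2) = (-5n - 2) / ((n+1)(n+2)) * a_n; check: a_0 = 2, a_1 = -1, a_2 = -2, a_3 = 7/6, a_4 = 2, a_5 = -119/120


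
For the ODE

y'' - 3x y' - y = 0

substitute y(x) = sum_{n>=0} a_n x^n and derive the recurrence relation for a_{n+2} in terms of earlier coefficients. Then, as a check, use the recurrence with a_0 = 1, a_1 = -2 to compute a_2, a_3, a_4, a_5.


Substitute y = sum_n a_n x^n.
y''(x) has coefficient (n+2)(n+1) a_{n+2} at x^n;
-3 x y'(x) has coefficient -3 n a_n at x^n (shift);
-y(x) has coefficient -1 a_n at x^n.
Matching x^n: (n+2)(n+1) a_{n+2} + (-3n - 1) a_n = 0.
Thus a_{n+2} = (3n + 1) / ((n+1)(n+2)) * a_n.

Check with a_0 = 1, a_1 = -2 (apply the recurrence for n = 0, 1, 2, 3): a_0 = 1, a_1 = -2, a_2 = 1/2, a_3 = -4/3, a_4 = 7/24, a_5 = -2/3.

a_(n+2) = (3n + 1) / ((n+1)(n+2)) * a_n; check: a_0 = 1, a_1 = -2, a_2 = 1/2, a_3 = -4/3, a_4 = 7/24, a_5 = -2/3


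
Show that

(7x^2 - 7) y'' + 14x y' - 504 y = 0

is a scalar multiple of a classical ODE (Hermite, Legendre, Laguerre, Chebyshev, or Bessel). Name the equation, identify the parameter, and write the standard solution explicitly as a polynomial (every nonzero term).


All three coefficients share the factor -7; dividing through by -7 gives  (1 - x^2) y'' - 2x y' + 72 y = 0.
This matches the Legendre equation (1 - x^2) y'' - 2x y' + n(n+1) y = 0 (note the -2x y' term) with n(n+1) = 72, so n = 8; the polynomial solution is P_8(x).
With y = sum_k a_k x^k, matching x^k gives (k+2)(k+1) a_{k+2} = [k(k+1) - n(n+1)] a_k = (k - 8)(k + 9) a_k. The right side vanishes at k = 8, so the series with the parity of 8 terminates at degree 8.
Standard normalization (P_n(1) = 1): leading coefficient (2n)!/(2^n (n!)^2) = 20922789888000/(256*1625702400) = 6435/128, so a_8 = 6435/128. Work downward with a_k = (k+1)(k+2) a_{k+2} / ((k - 8)(k + 9)):
  a_6 = (7)(8)(6435/128) / ((6 - 8)(6 + 9)) = (45045/16)/(-30) = -3003/32
  a_4 = (5)(6)(-3003/32) / ((4 - 8)(4 + 9)) = (-45045/16)/(-52) = 3465/64
  a_2 = (3)(4)(3465/64) / ((2 - 8)(2 + 9)) = (10395/16)/(-66) = -315/32
  a_0 = (1)(2)(-315/32) / ((0 - 8)(0 + 9)) = (-315/16)/(-72) = 35/128
Hence P_8(x) = 6435 x^8/128 - 3003 x^6/32 + 3465 x^4/64 - 315 x^2/32 + 35/128.

P_8(x); series = 6435 x^8/128 - 3003 x^6/32 + 3465 x^4/64 - 315 x^2/32 + 35/128


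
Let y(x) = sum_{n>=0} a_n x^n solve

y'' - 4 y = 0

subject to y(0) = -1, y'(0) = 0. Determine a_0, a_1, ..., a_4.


Ansatz: y(x) = sum_{n>=0} a_n x^n, so y'(x) = sum_{n>=1} n a_n x^(n-1) and y''(x) = sum_{n>=2} n(n-1) a_n x^(n-2).
Substitute into P(x) y'' + Q(x) y' + R(x) y = 0 with P(x) = 1, Q(x) = 0, R(x) = -4, and match powers of x.
Initial conditions: a_0 = -1, a_1 = 0.
Setting the coefficient of each power of x to zero and solving order by order (substituting the coefficients already found):
  x^0: 2 a_2 - 4 a_0 = 0  ->  2 a_2 = 4 a_0 = -4  ->  a_2 = -2
  x^1: 6 a_3 - 4 a_1 = 0  ->  6 a_3 = 4 a_1 = 0  ->  a_3 = 0
  x^2: 12 a_4 - 4 a_2 = 0  ->  12 a_4 = 4 a_2 = -8  ->  a_4 = -2/3
Truncated series: y(x) = -1 - 2 x^2 - (2/3) x^4 + O(x^5).

a_0 = -1; a_1 = 0; a_2 = -2; a_3 = 0; a_4 = -2/3


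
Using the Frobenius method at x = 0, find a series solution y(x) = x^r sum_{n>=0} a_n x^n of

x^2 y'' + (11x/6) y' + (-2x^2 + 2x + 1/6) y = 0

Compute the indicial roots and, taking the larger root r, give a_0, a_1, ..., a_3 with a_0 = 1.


Write in Frobenius form y'' + (p(x)/x) y' + (q(x)/x^2) y = 0:
  p(x) = 11/6,  q(x) = -2x^2 + 2x + 1/6.
Indicial equation: r(r-1) + (11/6) r + (1/6) = 0 -> roots r_1 = -1/3, r_2 = -1/2.
Take r = r_1 = -1/3. Let y(x) = x^r sum_{n>=0} a_n x^n with a_0 = 1.
Substitute y = x^r sum a_n x^n and match x^{r+n}. The recurrence is
  D(n) a_n + 2 a_{n-1} - 2 a_{n-2} = 0,  where D(n) = (r+n)(r+n-1) + (11/6)(r+n) + (1/6).
  a_n = [-2 a_{n-1} + 2 a_{n-2}] / D(n).
Since the indicial polynomial factors as (r - r_1)(r - r_2), D(n) = (r_1 + n - r_1)(r_1 + n - r_2) = n(n + 1/6).
Evaluating step by step (a_0 = 1):
  n = 1: D(1) = 1(1 + 1/6) = 7/6; numerator = -2(1) = -2; a_1 = (-2)/(7/6) = -12/7
  n = 2: D(2) = 2(2 + 1/6) = 13/3; numerator = -2(-12/7) + 2(1) = 38/7; a_2 = (38/7)/(13/3) = 114/91
  n = 3: D(3) = 3(3 + 1/6) = 19/2; numerator = -2(114/91) + 2(-12/7) = -540/91; a_3 = (-540/91)/(19/2) = -1080/1729

r = -1/3; a_0 = 1; a_1 = -12/7; a_2 = 114/91; a_3 = -1080/1729


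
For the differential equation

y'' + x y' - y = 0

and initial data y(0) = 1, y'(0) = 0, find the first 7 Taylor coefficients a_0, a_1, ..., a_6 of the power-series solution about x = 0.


Ansatz: y(x) = sum_{n>=0} a_n x^n, so y'(x) = sum_{n>=1} n a_n x^(n-1) and y''(x) = sum_{n>=2} n(n-1) a_n x^(n-2).
Substitute into P(x) y'' + Q(x) y' + R(x) y = 0 with P(x) = 1, Q(x) = x, R(x) = -1, and match powers of x.
Initial conditions: a_0 = 1, a_1 = 0.
Setting the coefficient of each power of x to zero and solving order by order (substituting the coefficients already found):
  x^0: 2 a_2 - a_0 = 0  ->  2 a_2 = a_0 = 1  ->  a_2 = 1/2
  x^1: 6 a_3 = 0  ->  a_3 = 0
  x^2: 12 a_4 + a_2 = 0  ->  12 a_4 = -a_2 = -1/2  ->  a_4 = -1/24
  x^3: 20 a_5 + 2 a_3 = 0  ->  20 a_5 = -2 a_3 = 0  ->  a_5 = 0
  x^4: 30 a_6 + 3 a_4 = 0  ->  30 a_6 = -3 a_4 = 1/8  ->  a_6 = 1/240
Truncated series: y(x) = 1 + (1/2) x^2 - (1/24) x^4 + (1/240) x^6 + O(x^7).

a_0 = 1; a_1 = 0; a_2 = 1/2; a_3 = 0; a_4 = -1/24; a_5 = 0; a_6 = 1/240


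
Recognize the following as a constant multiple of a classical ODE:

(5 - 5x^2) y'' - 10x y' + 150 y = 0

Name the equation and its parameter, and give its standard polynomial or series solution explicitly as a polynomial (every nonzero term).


All three coefficients share the factor 5; dividing through by 5 gives  (1 - x^2) y'' - 2x y' + 30 y = 0.
This matches the Legendre equation (1 - x^2) y'' - 2x y' + n(n+1) y = 0 (note the -2x y' term) with n(n+1) = 30, so n = 5; the polynomial solution is P_5(x).
With y = sum_k a_k x^k, matching x^k gives (k+2)(k+1) a_{k+2} = [k(k+1) - n(n+1)] a_k = (k - 5)(k + 6) a_k. The right side vanishes at k = 5, so the series with the parity of 5 terminates at degree 5.
Standard normalization (P_n(1) = 1): leading coefficient (2n)!/(2^n (n!)^2) = 3628800/(32*14400) = 63/8, so a_5 = 63/8. Work downward with a_k = (k+1)(k+2) a_{k+2} / ((k - 5)(k + 6)):
  a_3 = (4)(5)(63/8) / ((3 - 5)(3 + 6)) = (315/2)/(-18) = -35/4
  a_1 = (2)(3)(-35/4) / ((1 - 5)(1 + 6)) = (-105/2)/(-28) = 15/8
Hence P_5(x) = 63 x^5/8 - 35 x^3/4 + 15 x/8.

P_5(x); series = 63 x^5/8 - 35 x^3/4 + 15 x/8


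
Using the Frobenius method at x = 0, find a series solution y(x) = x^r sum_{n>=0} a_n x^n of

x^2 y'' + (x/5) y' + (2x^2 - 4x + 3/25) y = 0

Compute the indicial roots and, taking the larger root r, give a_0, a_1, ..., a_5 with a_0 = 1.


Write in Frobenius form y'' + (p(x)/x) y' + (q(x)/x^2) y = 0:
  p(x) = 1/5,  q(x) = 2x^2 - 4x + 3/25.
Indicial equation: r(r-1) + (1/5) r + (3/25) = 0 -> roots r_1 = 3/5, r_2 = 1/5.
Take r = r_1 = 3/5. Let y(x) = x^r sum_{n>=0} a_n x^n with a_0 = 1.
Substitute y = x^r sum a_n x^n and match x^{r+n}. The recurrence is
  D(n) a_n - 4 a_{n-1} + 2 a_{n-2} = 0,  where D(n) = (r+n)(r+n-1) + (1/5)(r+n) + (3/25).
  a_n = [4 a_{n-1} - 2 a_{n-2}] / D(n).
Since the indicial polynomial factors as (r - r_1)(r - r_2), D(n) = (r_1 + n - r_1)(r_1 + n - r_2) = n(n + 2/5).
Evaluating step by step (a_0 = 1):
  n = 1: D(1) = 1(1 + 2/5) = 7/5; numerator = 4(1) = 4; a_1 = (4)/(7/5) = 20/7
  n = 2: D(2) = 2(2 + 2/5) = 24/5; numerator = 4(20/7) - 2(1) = 66/7; a_2 = (66/7)/(24/5) = 55/28
  n = 3: D(3) = 3(3 + 2/5) = 51/5; numerator = 4(55/28) - 2(20/7) = 15/7; a_3 = (15/7)/(51/5) = 25/119
  n = 4: D(4) = 4(4 + 2/5) = 88/5; numerator = 4(25/119) - 2(55/28) = -105/34; a_4 = (-105/34)/(88/5) = -525/2992
  n = 5: D(5) = 5(5 + 2/5) = 27; numerator = 4(-525/2992) - 2(25/119) = -5875/5236; a_5 = (-5875/5236)/(27) = -5875/141372

r = 3/5; a_0 = 1; a_1 = 20/7; a_2 = 55/28; a_3 = 25/119; a_4 = -525/2992; a_5 = -5875/141372


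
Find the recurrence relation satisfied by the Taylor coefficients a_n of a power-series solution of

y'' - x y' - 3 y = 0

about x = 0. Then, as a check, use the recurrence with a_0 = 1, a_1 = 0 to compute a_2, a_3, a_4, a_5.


Substitute y = sum_n a_n x^n.
y''(x) has coefficient (n+2)(n+1) a_{n+2} at x^n;
-x y'(x) has coefficient -n a_n at x^n (shift);
-3 y(x) has coefficient -3 a_n at x^n.
Matching x^n: (n+2)(n+1) a_{n+2} + (-n - 3) a_n = 0.
Thus a_{n+2} = (n + 3) / ((n+1)(n+2)) * a_n.

Check with a_0 = 1, a_1 = 0 (apply the recurrence for n = 0, 1, 2, 3): a_0 = 1, a_1 = 0, a_2 = 3/2, a_3 = 0, a_4 = 5/8, a_5 = 0.

a_(n+2) = (n + 3) / ((n+1)(n+2)) * a_n; check: a_0 = 1, a_1 = 0, a_2 = 3/2, a_3 = 0, a_4 = 5/8, a_5 = 0


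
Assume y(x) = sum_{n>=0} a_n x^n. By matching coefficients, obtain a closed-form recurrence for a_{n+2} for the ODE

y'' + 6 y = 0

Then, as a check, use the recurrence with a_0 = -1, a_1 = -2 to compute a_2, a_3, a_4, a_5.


Substitute y = sum_n a_n x^n into y'' + (const) y = 0.
y''(x) = sum_{n>=0} (n+2)(n+1) a_{n+2} x^n.
The ODE becomes sum_n [(n+2)(n+1) a_{n+2} + 6 a_n] x^n = 0.
Setting each coefficient to zero gives the recurrence:
  (n+2)(n+1) a_{n+2} + 6 a_n = 0,
  a_{n+2} = -6 / ((n+1)(n+2)) a_n.

Check with a_0 = -1, a_1 = -2 (apply the recurrence for n = 0, 1, 2, 3): a_0 = -1, a_1 = -2, a_2 = 3, a_3 = 2, a_4 = -3/2, a_5 = -3/5.

a_{n+2} = -6/((n+1)(n+2)) * a_n; check: a_0 = -1, a_1 = -2, a_2 = 3, a_3 = 2, a_4 = -3/2, a_5 = -3/5


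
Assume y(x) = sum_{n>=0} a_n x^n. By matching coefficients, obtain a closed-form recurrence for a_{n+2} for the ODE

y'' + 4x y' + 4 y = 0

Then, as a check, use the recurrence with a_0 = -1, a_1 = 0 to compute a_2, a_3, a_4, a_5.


Substitute y = sum_n a_n x^n.
y''(x) has coefficient (n+2)(n+1) a_{n+2} at x^n;
4 x y'(x) has coefficient 4 n a_n at x^n (shift);
4 y(x) has coefficient 4 a_n at x^n.
Matching x^n: (n+2)(n+1) a_{n+2} + (4n + 4) a_n = 0.
Thus a_{n+2} = (-4n - 4) / ((n+1)(n+2)) * a_n.

Check with a_0 = -1, a_1 = 0 (apply the recurrence for n = 0, 1, 2, 3): a_0 = -1, a_1 = 0, a_2 = 2, a_3 = 0, a_4 = -2, a_5 = 0.

a_(n+2) = (-4n - 4) / ((n+1)(n+2)) * a_n; check: a_0 = -1, a_1 = 0, a_2 = 2, a_3 = 0, a_4 = -2, a_5 = 0


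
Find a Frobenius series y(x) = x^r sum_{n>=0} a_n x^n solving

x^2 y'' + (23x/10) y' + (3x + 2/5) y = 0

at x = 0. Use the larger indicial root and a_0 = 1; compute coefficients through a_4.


Write in Frobenius form y'' + (p(x)/x) y' + (q(x)/x^2) y = 0:
  p(x) = 23/10,  q(x) = 3x + 2/5.
Indicial equation: r(r-1) + (23/10) r + (2/5) = 0 -> roots r_1 = -1/2, r_2 = -4/5.
Take r = r_1 = -1/2. Let y(x) = x^r sum_{n>=0} a_n x^n with a_0 = 1.
Substitute y = x^r sum a_n x^n and match x^{r+n}. The recurrence is
  D(n) a_n + 3 a_{n-1} = 0,  where D(n) = (r+n)(r+n-1) + (23/10)(r+n) + (2/5).
  a_n = -3 / D(n) * a_{n-1}.
Since the indicial polynomial factors as (r - r_1)(r - r_2), D(n) = (r_1 + n - r_1)(r_1 + n - r_2) = n(n + 3/10).
Evaluating step by step (a_0 = 1):
  n = 1: D(1) = 1(1 + 3/10) = 13/10; numerator = -3(1) = -3; a_1 = (-3)/(13/10) = -30/13
  n = 2: D(2) = 2(2 + 3/10) = 23/5; numerator = -3(-30/13) = 90/13; a_2 = (90/13)/(23/5) = 450/299
  n = 3: D(3) = 3(3 + 3/10) = 99/10; numerator = -3(450/299) = -1350/299; a_3 = (-1350/299)/(99/10) = -1500/3289
  n = 4: D(4) = 4(4 + 3/10) = 86/5; numerator = -3(-1500/3289) = 4500/3289; a_4 = (4500/3289)/(86/5) = 11250/141427

r = -1/2; a_0 = 1; a_1 = -30/13; a_2 = 450/299; a_3 = -1500/3289; a_4 = 11250/141427


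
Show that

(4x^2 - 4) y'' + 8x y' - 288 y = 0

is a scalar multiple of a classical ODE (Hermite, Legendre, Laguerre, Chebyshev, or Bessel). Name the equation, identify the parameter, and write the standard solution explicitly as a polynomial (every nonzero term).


All three coefficients share the factor -4; dividing through by -4 gives  (1 - x^2) y'' - 2x y' + 72 y = 0.
This matches the Legendre equation (1 - x^2) y'' - 2x y' + n(n+1) y = 0 (note the -2x y' term) with n(n+1) = 72, so n = 8; the polynomial solution is P_8(x).
With y = sum_k a_k x^k, matching x^k gives (k+2)(k+1) a_{k+2} = [k(k+1) - n(n+1)] a_k = (k - 8)(k + 9) a_k. The right side vanishes at k = 8, so the series with the parity of 8 terminates at degree 8.
Standard normalization (P_n(1) = 1): leading coefficient (2n)!/(2^n (n!)^2) = 20922789888000/(256*1625702400) = 6435/128, so a_8 = 6435/128. Work downward with a_k = (k+1)(k+2) a_{k+2} / ((k - 8)(k + 9)):
  a_6 = (7)(8)(6435/128) / ((6 - 8)(6 + 9)) = (45045/16)/(-30) = -3003/32
  a_4 = (5)(6)(-3003/32) / ((4 - 8)(4 + 9)) = (-45045/16)/(-52) = 3465/64
  a_2 = (3)(4)(3465/64) / ((2 - 8)(2 + 9)) = (10395/16)/(-66) = -315/32
  a_0 = (1)(2)(-315/32) / ((0 - 8)(0 + 9)) = (-315/16)/(-72) = 35/128
Hence P_8(x) = 6435 x^8/128 - 3003 x^6/32 + 3465 x^4/64 - 315 x^2/32 + 35/128.

P_8(x); series = 6435 x^8/128 - 3003 x^6/32 + 3465 x^4/64 - 315 x^2/32 + 35/128


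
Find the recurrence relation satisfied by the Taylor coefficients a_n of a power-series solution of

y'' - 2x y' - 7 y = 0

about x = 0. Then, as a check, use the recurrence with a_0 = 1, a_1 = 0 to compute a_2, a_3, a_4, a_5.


Substitute y = sum_n a_n x^n.
y''(x) has coefficient (n+2)(n+1) a_{n+2} at x^n;
-2 x y'(x) has coefficient -2 n a_n at x^n (shift);
-7 y(x) has coefficient -7 a_n at x^n.
Matching x^n: (n+2)(n+1) a_{n+2} + (-2n - 7) a_n = 0.
Thus a_{n+2} = (2n + 7) / ((n+1)(n+2)) * a_n.

Check with a_0 = 1, a_1 = 0 (apply the recurrence for n = 0, 1, 2, 3): a_0 = 1, a_1 = 0, a_2 = 7/2, a_3 = 0, a_4 = 77/24, a_5 = 0.

a_(n+2) = (2n + 7) / ((n+1)(n+2)) * a_n; check: a_0 = 1, a_1 = 0, a_2 = 7/2, a_3 = 0, a_4 = 77/24, a_5 = 0


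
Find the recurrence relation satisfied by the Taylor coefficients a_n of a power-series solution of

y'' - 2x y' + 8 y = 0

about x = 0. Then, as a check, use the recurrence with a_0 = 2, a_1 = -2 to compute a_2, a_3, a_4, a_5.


Substitute y = sum_n a_n x^n.
y''(x) has coefficient (n+2)(n+1) a_{n+2} at x^n;
-2 x y'(x) has coefficient -2 n a_n at x^n (shift);
8 y(x) has coefficient 8 a_n at x^n.
Matching x^n: (n+2)(n+1) a_{n+2} + (-2n + 8) a_n = 0.
Thus a_{n+2} = (2n - 8) / ((n+1)(n+2)) * a_n.

Check with a_0 = 2, a_1 = -2 (apply the recurrence for n = 0, 1, 2, 3): a_0 = 2, a_1 = -2, a_2 = -8, a_3 = 2, a_4 = 8/3, a_5 = -1/5.

a_(n+2) = (2n - 8) / ((n+1)(n+2)) * a_n; check: a_0 = 2, a_1 = -2, a_2 = -8, a_3 = 2, a_4 = 8/3, a_5 = -1/5


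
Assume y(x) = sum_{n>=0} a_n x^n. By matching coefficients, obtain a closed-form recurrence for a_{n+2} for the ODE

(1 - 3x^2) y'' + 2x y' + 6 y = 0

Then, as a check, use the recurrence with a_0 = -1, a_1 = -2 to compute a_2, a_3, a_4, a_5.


Substitute y = sum_n a_n x^n.
(1 - 3 x^2) y'' contributes (n+2)(n+1) a_{n+2} - 3 n(n-1) a_n at x^n.
2 x y'(x) contributes 2 n a_n at x^n.
6 y(x) contributes 6 a_n at x^n.
Matching x^n: (n+2)(n+1) a_{n+2} + (-3 n(n-1) + 2 n + 6) a_n = 0.
Thus a_{n+2} = (3 n(n-1) - 2 n - 6) / ((n+1)(n+2)) * a_n.

Check with a_0 = -1, a_1 = -2 (apply the recurrence for n = 0, 1, 2, 3): a_0 = -1, a_1 = -2, a_2 = 3, a_3 = 8/3, a_4 = -1, a_5 = 4/5.

a_(n+2) = (3 n(n-1) - 2 n - 6) / ((n+1)(n+2)) * a_n; check: a_0 = -1, a_1 = -2, a_2 = 3, a_3 = 8/3, a_4 = -1, a_5 = 4/5


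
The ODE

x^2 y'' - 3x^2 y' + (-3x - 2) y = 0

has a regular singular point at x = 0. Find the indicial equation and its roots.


Divide by x^2 to reach normal form y'' + P_1(x) y' + P_2(x) y = 0 with P_1(x) = -3 and P_2(x) = -3/x - 2/x^2.
x = 0 is a singular point because the y-coefficient -3/x - 2/x^2 has a pole at x = 0.
It is a regular singular point because x P_1(x) = p(x) = -3x and x^2 P_2(x) = q(x) = -3x - 2 are polynomials, hence analytic at x = 0.
p(0) = 0,  q(0) = -2.
Indicial equation: r(r-1) + p(0) r + q(0) = 0, i.e. r^2 + (p(0) - 1) r + q(0) = 0, i.e. r^2 - 1 r - 2 = 0.
Discriminant: (-1)^2 - 4(-2) = 9, so r = (1 ± 3)/2.
Solving: r_1 = 2, r_2 = -1.

indicial: r^2 - 1 r - 2 = 0; roots r_1 = 2, r_2 = -1


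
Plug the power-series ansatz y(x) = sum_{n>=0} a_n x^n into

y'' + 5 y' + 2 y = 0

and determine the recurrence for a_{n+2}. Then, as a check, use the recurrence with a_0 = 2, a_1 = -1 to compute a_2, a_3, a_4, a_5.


Substitute y = sum_n a_n x^n.
y''(x) has coefficient (n+2)(n+1) a_{n+2} at x^n;
5 y'(x) has coefficient 5 (n+1) a_{n+1} at x^n;
2 y(x) has coefficient 2 a_n at x^n.
Matching x^n: (n+2)(n+1) a_{n+2} + 5 (n+1) a_{n+1} + 2 a_n = 0.
Thus a_{n+2} = [-5 (n+1) a_{n+1} - 2 a_n] / ((n+1)(n+2)).

Check with a_0 = 2, a_1 = -1 (apply the recurrence for n = 0, 1, 2, 3): a_0 = 2, a_1 = -1, a_2 = 1/2, a_3 = -1/2, a_4 = 13/24, a_5 = -59/120.

a_(n+2) = [-5 (n+1) a_(n+1) - 2 a_n] / ((n+1)(n+2)); check: a_0 = 2, a_1 = -1, a_2 = 1/2, a_3 = -1/2, a_4 = 13/24, a_5 = -59/120


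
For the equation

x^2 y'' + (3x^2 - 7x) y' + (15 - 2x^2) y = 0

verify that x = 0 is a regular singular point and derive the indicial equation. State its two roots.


Divide by x^2 to reach normal form y'' + P_1(x) y' + P_2(x) y = 0 with P_1(x) = 3 - 7/x and P_2(x) = -2 + 15/x^2.
x = 0 is a singular point because the y'-coefficient 3 - 7/x has a pole at x = 0 and the y-coefficient -2 + 15/x^2 has a pole at x = 0.
It is a regular singular point because x P_1(x) = p(x) = 3x - 7 and x^2 P_2(x) = q(x) = 15 - 2x^2 are polynomials, hence analytic at x = 0.
p(0) = -7,  q(0) = 15.
Indicial equation: r(r-1) + p(0) r + q(0) = 0, i.e. r^2 + (p(0) - 1) r + q(0) = 0, i.e. r^2 - 8 r + 15 = 0.
Discriminant: (-8)^2 - 4(15) = 4, so r = (8 ± 2)/2.
Solving: r_1 = 5, r_2 = 3.

indicial: r^2 - 8 r + 15 = 0; roots r_1 = 5, r_2 = 3


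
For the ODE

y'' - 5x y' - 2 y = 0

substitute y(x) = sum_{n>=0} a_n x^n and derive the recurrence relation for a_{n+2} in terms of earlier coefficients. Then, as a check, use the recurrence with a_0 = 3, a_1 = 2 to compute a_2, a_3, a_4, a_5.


Substitute y = sum_n a_n x^n.
y''(x) has coefficient (n+2)(n+1) a_{n+2} at x^n;
-5 x y'(x) has coefficient -5 n a_n at x^n (shift);
-2 y(x) has coefficient -2 a_n at x^n.
Matching x^n: (n+2)(n+1) a_{n+2} + (-5n - 2) a_n = 0.
Thus a_{n+2} = (5n + 2) / ((n+1)(n+2)) * a_n.

Check with a_0 = 3, a_1 = 2 (apply the recurrence for n = 0, 1, 2, 3): a_0 = 3, a_1 = 2, a_2 = 3, a_3 = 7/3, a_4 = 3, a_5 = 119/60.

a_(n+2) = (5n + 2) / ((n+1)(n+2)) * a_n; check: a_0 = 3, a_1 = 2, a_2 = 3, a_3 = 7/3, a_4 = 3, a_5 = 119/60


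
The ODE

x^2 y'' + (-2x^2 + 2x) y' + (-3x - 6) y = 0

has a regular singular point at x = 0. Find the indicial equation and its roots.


Divide by x^2 to reach normal form y'' + P_1(x) y' + P_2(x) y = 0 with P_1(x) = -2 + 2/x and P_2(x) = -3/x - 6/x^2.
x = 0 is a singular point because the y'-coefficient -2 + 2/x has a pole at x = 0 and the y-coefficient -3/x - 6/x^2 has a pole at x = 0.
It is a regular singular point because x P_1(x) = p(x) = 2 - 2x and x^2 P_2(x) = q(x) = -3x - 6 are polynomials, hence analytic at x = 0.
p(0) = 2,  q(0) = -6.
Indicial equation: r(r-1) + p(0) r + q(0) = 0, i.e. r^2 + (p(0) - 1) r + q(0) = 0, i.e. r^2 + 1 r - 6 = 0.
Discriminant: (1)^2 - 4(-6) = 25, so r = (-1 ± 5)/2.
Solving: r_1 = 2, r_2 = -3.

indicial: r^2 + 1 r - 6 = 0; roots r_1 = 2, r_2 = -3


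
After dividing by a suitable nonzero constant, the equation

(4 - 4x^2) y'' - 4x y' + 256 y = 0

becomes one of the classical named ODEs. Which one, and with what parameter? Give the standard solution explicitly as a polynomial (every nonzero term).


All three coefficients share the factor 4; dividing through by 4 gives  (1 - x^2) y'' - x y' + 64 y = 0.
This matches the Chebyshev equation (1 - x^2) y'' - x y' + n^2 y = 0 (note the -x y' term, not -2x y') with n^2 = 64, so n = 8; the polynomial solution is T_8(x).
With y = sum_k a_k x^k, matching x^k gives (k+2)(k+1) a_{k+2} = (k^2 - n^2) a_k = (k - 8)(k + 8) a_k. The right side vanishes at k = 8, so the series with the parity of 8 terminates at degree 8.
Standard normalization: leading coefficient of T_n is 2^(n-1), so a_8 = 2^7 = 128. Work downward with a_k = (k+1)(k+2) a_{k+2} / ((k - 8)(k + 8)):
  a_6 = (7)(8)(128) / ((6 - 8)(6 + 8)) = 7168/(-28) = -256
  a_4 = (5)(6)(-256) / ((4 - 8)(4 + 8)) = -7680/(-48) = 160
  a_2 = (3)(4)(160) / ((2 - 8)(2 + 8)) = 1920/(-60) = -32
  a_0 = (1)(2)(-32) / ((0 - 8)(0 + 8)) = -64/(-64) = 1
Hence T_8(x) = 128 x^8 - 256 x^6 + 160 x^4 - 32 x^2 + 1.

T_8(x); series = 128 x^8 - 256 x^6 + 160 x^4 - 32 x^2 + 1


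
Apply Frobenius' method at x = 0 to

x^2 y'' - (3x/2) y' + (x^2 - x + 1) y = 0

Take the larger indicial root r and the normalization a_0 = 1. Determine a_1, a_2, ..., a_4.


Write in Frobenius form y'' + (p(x)/x) y' + (q(x)/x^2) y = 0:
  p(x) = -3/2,  q(x) = x^2 - x + 1.
Indicial equation: r(r-1) + (-3/2) r + (1) = 0 -> roots r_1 = 2, r_2 = 1/2.
Take r = r_1 = 2. Let y(x) = x^r sum_{n>=0} a_n x^n with a_0 = 1.
Substitute y = x^r sum a_n x^n and match x^{r+n}. The recurrence is
  D(n) a_n - 1 a_{n-1} + 1 a_{n-2} = 0,  where D(n) = (r+n)(r+n-1) + (-3/2)(r+n) + (1).
  a_n = [1 a_{n-1} - 1 a_{n-2}] / D(n).
Since the indicial polynomial factors as (r - r_1)(r - r_2), D(n) = (r_1 + n - r_1)(r_1 + n - r_2) = n(n + 3/2).
Evaluating step by step (a_0 = 1):
  n = 1: D(1) = 1(1 + 3/2) = 5/2; numerator = 1(1) = 1; a_1 = (1)/(5/2) = 2/5
  n = 2: D(2) = 2(2 + 3/2) = 7; numerator = 1(2/5) - 1(1) = -3/5; a_2 = (-3/5)/(7) = -3/35
  n = 3: D(3) = 3(3 + 3/2) = 27/2; numerator = 1(-3/35) - 1(2/5) = -17/35; a_3 = (-17/35)/(27/2) = -34/945
  n = 4: D(4) = 4(4 + 3/2) = 22; numerator = 1(-34/945) - 1(-3/35) = 47/945; a_4 = (47/945)/(22) = 47/20790

r = 2; a_0 = 1; a_1 = 2/5; a_2 = -3/35; a_3 = -34/945; a_4 = 47/20790


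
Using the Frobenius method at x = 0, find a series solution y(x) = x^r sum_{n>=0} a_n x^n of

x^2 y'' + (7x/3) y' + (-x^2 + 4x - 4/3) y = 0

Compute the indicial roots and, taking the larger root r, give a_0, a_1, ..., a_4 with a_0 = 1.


Write in Frobenius form y'' + (p(x)/x) y' + (q(x)/x^2) y = 0:
  p(x) = 7/3,  q(x) = -x^2 + 4x - 4/3.
Indicial equation: r(r-1) + (7/3) r + (-4/3) = 0 -> roots r_1 = 2/3, r_2 = -2.
Take r = r_1 = 2/3. Let y(x) = x^r sum_{n>=0} a_n x^n with a_0 = 1.
Substitute y = x^r sum a_n x^n and match x^{r+n}. The recurrence is
  D(n) a_n + 4 a_{n-1} - 1 a_{n-2} = 0,  where D(n) = (r+n)(r+n-1) + (7/3)(r+n) + (-4/3).
  a_n = [-4 a_{n-1} + 1 a_{n-2}] / D(n).
Since the indicial polynomial factors as (r - r_1)(r - r_2), D(n) = (r_1 + n - r_1)(r_1 + n - r_2) = n(n + 8/3).
Evaluating step by step (a_0 = 1):
  n = 1: D(1) = 1(1 + 8/3) = 11/3; numerator = -4(1) = -4; a_1 = (-4)/(11/3) = -12/11
  n = 2: D(2) = 2(2 + 8/3) = 28/3; numerator = -4(-12/11) + 1(1) = 59/11; a_2 = (59/11)/(28/3) = 177/308
  n = 3: D(3) = 3(3 + 8/3) = 17; numerator = -4(177/308) + 1(-12/11) = -261/77; a_3 = (-261/77)/(17) = -261/1309
  n = 4: D(4) = 4(4 + 8/3) = 80/3; numerator = -4(-261/1309) + 1(177/308) = 7185/5236; a_4 = (7185/5236)/(80/3) = 4311/83776

r = 2/3; a_0 = 1; a_1 = -12/11; a_2 = 177/308; a_3 = -261/1309; a_4 = 4311/83776
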